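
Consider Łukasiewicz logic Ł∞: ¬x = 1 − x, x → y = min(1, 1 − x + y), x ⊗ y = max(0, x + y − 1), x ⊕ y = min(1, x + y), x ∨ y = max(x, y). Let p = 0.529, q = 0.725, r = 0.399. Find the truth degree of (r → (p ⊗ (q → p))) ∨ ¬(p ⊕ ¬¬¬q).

0.934

q → p = min(1, 1 − 0.725 + 0.529) = min(1, 0.804) = 0.804
p ⊗ (q → p) = max(0, 0.529 + 0.804 − 1) = max(0, 0.333) = 0.333
r → (p ⊗ (q → p)) = min(1, 1 − 0.399 + 0.333) = min(1, 0.934) = 0.934
¬q = 1 − 0.725 = 0.275
¬¬q = 1 − 0.275 = 0.725
¬¬¬q = 1 − 0.725 = 0.275
p ⊕ ¬¬¬q = min(1, 0.529 + 0.275) = min(1, 0.804) = 0.804
¬(p ⊕ ¬¬¬q) = 1 − 0.804 = 0.196
(r → (p ⊗ (q → p))) ∨ ¬(p ⊕ ¬¬¬q) = max(0.934, 0.196) = 0.934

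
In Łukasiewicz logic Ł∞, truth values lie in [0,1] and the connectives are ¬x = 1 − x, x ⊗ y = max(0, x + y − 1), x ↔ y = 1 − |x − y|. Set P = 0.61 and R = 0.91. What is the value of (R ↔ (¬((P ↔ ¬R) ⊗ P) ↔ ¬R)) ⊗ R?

¬R = 1 − 0.91 = 0.09
P ↔ ¬R = 1 − |0.61 − 0.09| = 1 − 0.52 = 0.48
(P ↔ ¬R) ⊗ P = max(0, 0.48 + 0.61 − 1) = max(0, 0.09) = 0.09
¬((P ↔ ¬R) ⊗ P) = 1 − 0.09 = 0.91
¬((P ↔ ¬R) ⊗ P) ↔ ¬R = 1 − |0.91 − 0.09| = 1 − 0.82 = 0.18
R ↔ (¬((P ↔ ¬R) ⊗ P) ↔ ¬R) = 1 − |0.91 − 0.18| = 1 − 0.73 = 0.27
(R ↔ (¬((P ↔ ¬R) ⊗ P) ↔ ¬R)) ⊗ R = max(0, 0.27 + 0.91 − 1) = max(0, 0.18) = 0.18

0.18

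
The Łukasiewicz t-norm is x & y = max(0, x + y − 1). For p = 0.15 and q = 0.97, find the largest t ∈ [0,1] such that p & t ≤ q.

The residuum of the Łukasiewicz t-norm gives the supremum: min(1, 1 − 0.15 + 0.97).
1 − 0.15 + 0.97 = 1.82, so t = min(1, 1.82) = 1.00.
Check: 0.15 & 1.00 = max(0, 0.15) = 0.15 ≤ 0.97.

1.00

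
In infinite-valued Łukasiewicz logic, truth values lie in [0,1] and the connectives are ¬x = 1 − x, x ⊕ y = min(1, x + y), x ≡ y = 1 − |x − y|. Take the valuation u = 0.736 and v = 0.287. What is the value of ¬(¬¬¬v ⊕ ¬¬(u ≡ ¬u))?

0.000

¬v = 1 − 0.287 = 0.713
¬¬v = 1 − 0.713 = 0.287
¬¬¬v = 1 − 0.287 = 0.713
¬u = 1 − 0.736 = 0.264
u ≡ ¬u = 1 − |0.736 − 0.264| = 1 − 0.472 = 0.528
¬(u ≡ ¬u) = 1 − 0.528 = 0.472
¬¬(u ≡ ¬u) = 1 − 0.472 = 0.528
¬¬¬v ⊕ ¬¬(u ≡ ¬u) = min(1, 0.713 + 0.528) = min(1, 1.241) = 1.000
¬(¬¬¬v ⊕ ¬¬(u ≡ ¬u)) = 1 − 1.000 = 0.000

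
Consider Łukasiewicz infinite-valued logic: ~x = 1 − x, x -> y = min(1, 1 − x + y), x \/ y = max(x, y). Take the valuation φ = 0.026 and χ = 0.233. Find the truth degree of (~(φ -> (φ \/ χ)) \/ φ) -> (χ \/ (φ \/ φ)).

φ \/ χ = max(0.026, 0.233) = 0.233
φ -> (φ \/ χ) = min(1, 1 − 0.026 + 0.233) = min(1, 1.207) = 1.000
~(φ -> (φ \/ χ)) = 1 − 1.000 = 0.000
~(φ -> (φ \/ χ)) \/ φ = max(0.000, 0.026) = 0.026
φ \/ φ = max(0.026, 0.026) = 0.026
χ \/ (φ \/ φ) = max(0.233, 0.026) = 0.233
(~(φ -> (φ \/ χ)) \/ φ) -> (χ \/ (φ \/ φ)) = min(1, 1 − 0.026 + 0.233) = min(1, 1.207) = 1.000

1.000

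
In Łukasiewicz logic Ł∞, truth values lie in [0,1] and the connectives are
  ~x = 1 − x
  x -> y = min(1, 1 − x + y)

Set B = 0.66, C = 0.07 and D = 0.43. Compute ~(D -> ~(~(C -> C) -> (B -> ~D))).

0.43

C -> C = min(1, 1 − 0.07 + 0.07) = min(1, 1.00) = 1.00
~(C -> C) = 1 − 1.00 = 0.00
~D = 1 − 0.43 = 0.57
B -> ~D = min(1, 1 − 0.66 + 0.57) = min(1, 0.91) = 0.91
~(C -> C) -> (B -> ~D) = min(1, 1 − 0.00 + 0.91) = min(1, 1.91) = 1.00
~(~(C -> C) -> (B -> ~D)) = 1 − 1.00 = 0.00
D -> ~(~(C -> C) -> (B -> ~D)) = min(1, 1 − 0.43 + 0.00) = min(1, 0.57) = 0.57
~(D -> ~(~(C -> C) -> (B -> ~D))) = 1 − 0.57 = 0.43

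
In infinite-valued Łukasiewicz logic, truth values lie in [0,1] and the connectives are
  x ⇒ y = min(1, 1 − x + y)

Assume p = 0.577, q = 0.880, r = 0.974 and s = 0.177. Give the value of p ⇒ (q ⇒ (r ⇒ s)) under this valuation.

0.746

r ⇒ s = min(1, 1 − 0.974 + 0.177) = min(1, 0.203) = 0.203
q ⇒ (r ⇒ s) = min(1, 1 − 0.880 + 0.203) = min(1, 0.323) = 0.323
p ⇒ (q ⇒ (r ⇒ s)) = min(1, 1 − 0.577 + 0.323) = min(1, 0.746) = 0.746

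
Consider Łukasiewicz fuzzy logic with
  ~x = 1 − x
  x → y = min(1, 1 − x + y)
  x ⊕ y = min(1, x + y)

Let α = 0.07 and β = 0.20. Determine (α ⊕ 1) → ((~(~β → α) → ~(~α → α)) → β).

α ⊕ 1 = min(1, 0.07 + 1.00) = min(1, 1.07) = 1.00
~β = 1 − 0.20 = 0.80
~β → α = min(1, 1 − 0.80 + 0.07) = min(1, 0.27) = 0.27
~(~β → α) = 1 − 0.27 = 0.73
~α = 1 − 0.07 = 0.93
~α → α = min(1, 1 − 0.93 + 0.07) = min(1, 0.14) = 0.14
~(~α → α) = 1 − 0.14 = 0.86
~(~β → α) → ~(~α → α) = min(1, 1 − 0.73 + 0.86) = min(1, 1.13) = 1.00
(~(~β → α) → ~(~α → α)) → β = min(1, 1 − 1.00 + 0.20) = min(1, 0.20) = 0.20
(α ⊕ 1) → ((~(~β → α) → ~(~α → α)) → β) = min(1, 1 − 1.00 + 0.20) = min(1, 0.20) = 0.20

0.20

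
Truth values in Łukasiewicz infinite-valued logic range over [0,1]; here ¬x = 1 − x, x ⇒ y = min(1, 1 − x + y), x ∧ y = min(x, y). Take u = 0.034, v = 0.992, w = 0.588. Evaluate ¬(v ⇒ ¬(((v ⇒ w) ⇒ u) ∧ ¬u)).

v ⇒ w = min(1, 1 − 0.992 + 0.588) = min(1, 0.596) = 0.596
(v ⇒ w) ⇒ u = min(1, 1 − 0.596 + 0.034) = min(1, 0.438) = 0.438
¬u = 1 − 0.034 = 0.966
((v ⇒ w) ⇒ u) ∧ ¬u = min(0.438, 0.966) = 0.438
¬(((v ⇒ w) ⇒ u) ∧ ¬u) = 1 − 0.438 = 0.562
v ⇒ ¬(((v ⇒ w) ⇒ u) ∧ ¬u) = min(1, 1 − 0.992 + 0.562) = min(1, 0.570) = 0.570
¬(v ⇒ ¬(((v ⇒ w) ⇒ u) ∧ ¬u)) = 1 − 0.570 = 0.430

0.430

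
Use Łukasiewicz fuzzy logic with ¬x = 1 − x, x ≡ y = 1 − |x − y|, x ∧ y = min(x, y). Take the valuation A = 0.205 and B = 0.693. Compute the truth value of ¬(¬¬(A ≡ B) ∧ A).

A ≡ B = 1 − |0.205 − 0.693| = 1 − 0.488 = 0.512
¬(A ≡ B) = 1 − 0.512 = 0.488
¬¬(A ≡ B) = 1 − 0.488 = 0.512
¬¬(A ≡ B) ∧ A = min(0.512, 0.205) = 0.205
¬(¬¬(A ≡ B) ∧ A) = 1 − 0.205 = 0.795

0.795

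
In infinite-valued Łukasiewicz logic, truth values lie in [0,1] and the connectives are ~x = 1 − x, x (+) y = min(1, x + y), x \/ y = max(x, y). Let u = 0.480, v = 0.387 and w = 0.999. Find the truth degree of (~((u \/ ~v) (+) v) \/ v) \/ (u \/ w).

0.999

~v = 1 − 0.387 = 0.613
u \/ ~v = max(0.480, 0.613) = 0.613
(u \/ ~v) (+) v = min(1, 0.613 + 0.387) = min(1, 1.000) = 1.000
~((u \/ ~v) (+) v) = 1 − 1.000 = 0.000
~((u \/ ~v) (+) v) \/ v = max(0.000, 0.387) = 0.387
u \/ w = max(0.480, 0.999) = 0.999
(~((u \/ ~v) (+) v) \/ v) \/ (u \/ w) = max(0.387, 0.999) = 0.999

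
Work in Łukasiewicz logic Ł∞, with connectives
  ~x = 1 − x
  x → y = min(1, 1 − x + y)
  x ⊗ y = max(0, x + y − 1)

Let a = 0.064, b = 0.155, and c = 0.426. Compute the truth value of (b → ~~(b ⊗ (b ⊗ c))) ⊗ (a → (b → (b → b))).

b ⊗ c = max(0, 0.155 + 0.426 − 1) = max(0, -0.419) = 0.000
b ⊗ (b ⊗ c) = max(0, 0.155 + 0.000 − 1) = max(0, -0.845) = 0.000
~(b ⊗ (b ⊗ c)) = 1 − 0.000 = 1.000
~~(b ⊗ (b ⊗ c)) = 1 − 1.000 = 0.000
b → ~~(b ⊗ (b ⊗ c)) = min(1, 1 − 0.155 + 0.000) = min(1, 0.845) = 0.845
b → b = min(1, 1 − 0.155 + 0.155) = min(1, 1.000) = 1.000
b → (b → b) = min(1, 1 − 0.155 + 1.000) = min(1, 1.845) = 1.000
a → (b → (b → b)) = min(1, 1 − 0.064 + 1.000) = min(1, 1.936) = 1.000
(b → ~~(b ⊗ (b ⊗ c))) ⊗ (a → (b → (b → b))) = max(0, 0.845 + 1.000 − 1) = max(0, 0.845) = 0.845

0.845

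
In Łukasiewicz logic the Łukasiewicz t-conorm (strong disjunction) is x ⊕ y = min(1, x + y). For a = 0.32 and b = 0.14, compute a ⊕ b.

a ⊕ b = min(1, 0.32 + 0.14) = min(1, 0.46) = 0.46
For comparison, the Gödel t-conorm max(x, y) would give 0.32.

0.46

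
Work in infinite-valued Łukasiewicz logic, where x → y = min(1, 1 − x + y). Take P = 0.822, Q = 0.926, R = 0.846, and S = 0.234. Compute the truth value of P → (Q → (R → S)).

R → S = min(1, 1 − 0.846 + 0.234) = min(1, 0.388) = 0.388
Q → (R → S) = min(1, 1 − 0.926 + 0.388) = min(1, 0.462) = 0.462
P → (Q → (R → S)) = min(1, 1 − 0.822 + 0.462) = min(1, 0.640) = 0.640

0.640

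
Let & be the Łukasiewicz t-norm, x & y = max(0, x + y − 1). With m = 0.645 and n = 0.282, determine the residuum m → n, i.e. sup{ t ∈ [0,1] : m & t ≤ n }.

0.637

The residuum of the Łukasiewicz t-norm gives the supremum: min(1, 1 − 0.645 + 0.282).
1 − 0.645 + 0.282 = 0.637, so t = min(1, 0.637) = 0.637.
Check: 0.645 & 0.637 = max(0, 0.282) = 0.282 ≤ 0.282.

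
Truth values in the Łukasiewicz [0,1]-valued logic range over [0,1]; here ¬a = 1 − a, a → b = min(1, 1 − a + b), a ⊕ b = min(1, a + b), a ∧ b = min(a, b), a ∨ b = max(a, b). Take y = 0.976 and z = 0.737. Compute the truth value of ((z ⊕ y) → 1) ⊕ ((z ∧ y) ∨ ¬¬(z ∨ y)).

1.000

z ⊕ y = min(1, 0.737 + 0.976) = min(1, 1.713) = 1.000
(z ⊕ y) → 1 = min(1, 1 − 1.000 + 1.000) = min(1, 1.000) = 1.000
z ∧ y = min(0.737, 0.976) = 0.737
z ∨ y = max(0.737, 0.976) = 0.976
¬(z ∨ y) = 1 − 0.976 = 0.024
¬¬(z ∨ y) = 1 − 0.024 = 0.976
(z ∧ y) ∨ ¬¬(z ∨ y) = max(0.737, 0.976) = 0.976
((z ⊕ y) → 1) ⊕ ((z ∧ y) ∨ ¬¬(z ∨ y)) = min(1, 1.000 + 0.976) = min(1, 1.976) = 1.000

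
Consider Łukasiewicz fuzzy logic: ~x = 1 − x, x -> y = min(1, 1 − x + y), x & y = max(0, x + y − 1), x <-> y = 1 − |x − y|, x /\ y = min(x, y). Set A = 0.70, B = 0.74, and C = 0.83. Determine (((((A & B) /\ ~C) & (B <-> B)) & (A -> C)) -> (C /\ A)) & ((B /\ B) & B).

0.48

A & B = max(0, 0.70 + 0.74 − 1) = max(0, 0.44) = 0.44
~C = 1 − 0.83 = 0.17
(A & B) /\ ~C = min(0.44, 0.17) = 0.17
B <-> B = 1 − |0.74 − 0.74| = 1 − 0.00 = 1.00
((A & B) /\ ~C) & (B <-> B) = max(0, 0.17 + 1.00 − 1) = max(0, 0.17) = 0.17
A -> C = min(1, 1 − 0.70 + 0.83) = min(1, 1.13) = 1.00
(((A & B) /\ ~C) & (B <-> B)) & (A -> C) = max(0, 0.17 + 1.00 − 1) = max(0, 0.17) = 0.17
C /\ A = min(0.83, 0.70) = 0.70
((((A & B) /\ ~C) & (B <-> B)) & (A -> C)) -> (C /\ A) = min(1, 1 − 0.17 + 0.70) = min(1, 1.53) = 1.00
B /\ B = min(0.74, 0.74) = 0.74
(B /\ B) & B = max(0, 0.74 + 0.74 − 1) = max(0, 0.48) = 0.48
(((((A & B) /\ ~C) & (B <-> B)) & (A -> C)) -> (C /\ A)) & ((B /\ B) & B) = max(0, 1.00 + 0.48 − 1) = max(0, 0.48) = 0.48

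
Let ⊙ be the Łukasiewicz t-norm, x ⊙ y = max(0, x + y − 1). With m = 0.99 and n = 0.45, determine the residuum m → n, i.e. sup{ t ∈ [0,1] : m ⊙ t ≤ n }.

0.46

The residuum of the Łukasiewicz t-norm gives the supremum: min(1, 1 − 0.99 + 0.45).
1 − 0.99 + 0.45 = 0.46, so t = min(1, 0.46) = 0.46.
Check: 0.99 ⊙ 0.46 = max(0, 0.45) = 0.45 ≤ 0.45.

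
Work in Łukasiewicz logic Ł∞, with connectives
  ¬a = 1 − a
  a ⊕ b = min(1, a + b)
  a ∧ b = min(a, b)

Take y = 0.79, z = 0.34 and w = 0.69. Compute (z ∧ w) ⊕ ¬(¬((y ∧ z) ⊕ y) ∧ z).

z ∧ w = min(0.34, 0.69) = 0.34
y ∧ z = min(0.79, 0.34) = 0.34
(y ∧ z) ⊕ y = min(1, 0.34 + 0.79) = min(1, 1.13) = 1.00
¬((y ∧ z) ⊕ y) = 1 − 1.00 = 0.00
¬((y ∧ z) ⊕ y) ∧ z = min(0.00, 0.34) = 0.00
¬(¬((y ∧ z) ⊕ y) ∧ z) = 1 − 0.00 = 1.00
(z ∧ w) ⊕ ¬(¬((y ∧ z) ⊕ y) ∧ z) = min(1, 0.34 + 1.00) = min(1, 1.34) = 1.00

1.00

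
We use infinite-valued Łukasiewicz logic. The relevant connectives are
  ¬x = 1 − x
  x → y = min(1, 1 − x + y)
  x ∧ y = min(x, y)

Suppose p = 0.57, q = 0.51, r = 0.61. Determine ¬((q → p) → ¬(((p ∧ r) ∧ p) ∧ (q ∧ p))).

q → p = min(1, 1 − 0.51 + 0.57) = min(1, 1.06) = 1.00
p ∧ r = min(0.57, 0.61) = 0.57
(p ∧ r) ∧ p = min(0.57, 0.57) = 0.57
q ∧ p = min(0.51, 0.57) = 0.51
((p ∧ r) ∧ p) ∧ (q ∧ p) = min(0.57, 0.51) = 0.51
¬(((p ∧ r) ∧ p) ∧ (q ∧ p)) = 1 − 0.51 = 0.49
(q → p) → ¬(((p ∧ r) ∧ p) ∧ (q ∧ p)) = min(1, 1 − 1.00 + 0.49) = min(1, 0.49) = 0.49
¬((q → p) → ¬(((p ∧ r) ∧ p) ∧ (q ∧ p))) = 1 − 0.49 = 0.51

0.51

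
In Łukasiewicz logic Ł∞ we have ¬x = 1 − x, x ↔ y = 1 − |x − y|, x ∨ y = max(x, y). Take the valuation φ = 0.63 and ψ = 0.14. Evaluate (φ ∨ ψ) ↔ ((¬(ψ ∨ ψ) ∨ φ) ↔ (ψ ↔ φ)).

0.98

φ ∨ ψ = max(0.63, 0.14) = 0.63
ψ ∨ ψ = max(0.14, 0.14) = 0.14
¬(ψ ∨ ψ) = 1 − 0.14 = 0.86
¬(ψ ∨ ψ) ∨ φ = max(0.86, 0.63) = 0.86
ψ ↔ φ = 1 − |0.14 − 0.63| = 1 − 0.49 = 0.51
(¬(ψ ∨ ψ) ∨ φ) ↔ (ψ ↔ φ) = 1 − |0.86 − 0.51| = 1 − 0.35 = 0.65
(φ ∨ ψ) ↔ ((¬(ψ ∨ ψ) ∨ φ) ↔ (ψ ↔ φ)) = 1 − |0.63 − 0.65| = 1 − 0.02 = 0.98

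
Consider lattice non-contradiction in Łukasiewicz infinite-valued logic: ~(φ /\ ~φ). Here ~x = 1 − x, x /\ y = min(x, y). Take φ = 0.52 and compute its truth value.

0.52

~φ = 1 − 0.52 = 0.48
φ /\ ~φ = min(0.52, 0.48) = 0.48
~(φ /\ ~φ) = 1 − 0.48 = 0.52
(The value 0.52 < 1 shows this instance is not satisfied; not a Ł∞-tautology — its value is 1 − min(a, 1−a).)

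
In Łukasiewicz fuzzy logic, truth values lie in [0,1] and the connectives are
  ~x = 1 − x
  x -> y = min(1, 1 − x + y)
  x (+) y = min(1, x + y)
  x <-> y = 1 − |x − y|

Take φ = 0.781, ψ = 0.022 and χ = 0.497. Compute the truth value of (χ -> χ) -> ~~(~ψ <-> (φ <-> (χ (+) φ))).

χ -> χ = min(1, 1 − 0.497 + 0.497) = min(1, 1.000) = 1.000
~ψ = 1 − 0.022 = 0.978
χ (+) φ = min(1, 0.497 + 0.781) = min(1, 1.278) = 1.000
φ <-> (χ (+) φ) = 1 − |0.781 − 1.000| = 1 − 0.219 = 0.781
~ψ <-> (φ <-> (χ (+) φ)) = 1 − |0.978 − 0.781| = 1 − 0.197 = 0.803
~(~ψ <-> (φ <-> (χ (+) φ))) = 1 − 0.803 = 0.197
~~(~ψ <-> (φ <-> (χ (+) φ))) = 1 − 0.197 = 0.803
(χ -> χ) -> ~~(~ψ <-> (φ <-> (χ (+) φ))) = min(1, 1 − 1.000 + 0.803) = min(1, 0.803) = 0.803

0.803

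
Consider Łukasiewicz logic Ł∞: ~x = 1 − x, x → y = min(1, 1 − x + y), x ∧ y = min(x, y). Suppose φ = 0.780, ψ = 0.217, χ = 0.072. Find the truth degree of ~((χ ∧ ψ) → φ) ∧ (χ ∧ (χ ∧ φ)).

χ ∧ ψ = min(0.072, 0.217) = 0.072
(χ ∧ ψ) → φ = min(1, 1 − 0.072 + 0.780) = min(1, 1.708) = 1.000
~((χ ∧ ψ) → φ) = 1 − 1.000 = 0.000
χ ∧ φ = min(0.072, 0.780) = 0.072
χ ∧ (χ ∧ φ) = min(0.072, 0.072) = 0.072
~((χ ∧ ψ) → φ) ∧ (χ ∧ (χ ∧ φ)) = min(0.000, 0.072) = 0.000

0.000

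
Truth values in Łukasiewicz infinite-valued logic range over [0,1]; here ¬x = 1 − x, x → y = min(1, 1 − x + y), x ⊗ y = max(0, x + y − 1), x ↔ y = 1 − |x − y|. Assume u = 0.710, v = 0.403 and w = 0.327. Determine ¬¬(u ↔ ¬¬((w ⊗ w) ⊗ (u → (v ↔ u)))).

w ⊗ w = max(0, 0.327 + 0.327 − 1) = max(0, -0.346) = 0.000
v ↔ u = 1 − |0.403 − 0.710| = 1 − 0.307 = 0.693
u → (v ↔ u) = min(1, 1 − 0.710 + 0.693) = min(1, 0.983) = 0.983
(w ⊗ w) ⊗ (u → (v ↔ u)) = max(0, 0.000 + 0.983 − 1) = max(0, -0.017) = 0.000
¬((w ⊗ w) ⊗ (u → (v ↔ u))) = 1 − 0.000 = 1.000
¬¬((w ⊗ w) ⊗ (u → (v ↔ u))) = 1 − 1.000 = 0.000
u ↔ ¬¬((w ⊗ w) ⊗ (u → (v ↔ u))) = 1 − |0.710 − 0.000| = 1 − 0.710 = 0.290
¬(u ↔ ¬¬((w ⊗ w) ⊗ (u → (v ↔ u)))) = 1 − 0.290 = 0.710
¬¬(u ↔ ¬¬((w ⊗ w) ⊗ (u → (v ↔ u)))) = 1 − 0.710 = 0.290

0.290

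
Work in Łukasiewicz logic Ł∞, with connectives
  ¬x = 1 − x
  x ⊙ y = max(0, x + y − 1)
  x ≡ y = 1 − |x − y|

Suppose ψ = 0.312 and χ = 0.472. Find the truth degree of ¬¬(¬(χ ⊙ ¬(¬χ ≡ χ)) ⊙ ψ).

¬χ = 1 − 0.472 = 0.528
¬χ ≡ χ = 1 − |0.528 − 0.472| = 1 − 0.056 = 0.944
¬(¬χ ≡ χ) = 1 − 0.944 = 0.056
χ ⊙ ¬(¬χ ≡ χ) = max(0, 0.472 + 0.056 − 1) = max(0, -0.472) = 0.000
¬(χ ⊙ ¬(¬χ ≡ χ)) = 1 − 0.000 = 1.000
¬(χ ⊙ ¬(¬χ ≡ χ)) ⊙ ψ = max(0, 1.000 + 0.312 − 1) = max(0, 0.312) = 0.312
¬(¬(χ ⊙ ¬(¬χ ≡ χ)) ⊙ ψ) = 1 − 0.312 = 0.688
¬¬(¬(χ ⊙ ¬(¬χ ≡ χ)) ⊙ ψ) = 1 − 0.688 = 0.312

0.312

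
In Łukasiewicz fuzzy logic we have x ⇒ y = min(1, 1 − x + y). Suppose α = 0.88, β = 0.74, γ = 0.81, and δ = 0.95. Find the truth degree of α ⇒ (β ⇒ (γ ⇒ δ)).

γ ⇒ δ = min(1, 1 − 0.81 + 0.95) = min(1, 1.14) = 1.00
β ⇒ (γ ⇒ δ) = min(1, 1 − 0.74 + 1.00) = min(1, 1.26) = 1.00
α ⇒ (β ⇒ (γ ⇒ δ)) = min(1, 1 − 0.88 + 1.00) = min(1, 1.12) = 1.00

1.00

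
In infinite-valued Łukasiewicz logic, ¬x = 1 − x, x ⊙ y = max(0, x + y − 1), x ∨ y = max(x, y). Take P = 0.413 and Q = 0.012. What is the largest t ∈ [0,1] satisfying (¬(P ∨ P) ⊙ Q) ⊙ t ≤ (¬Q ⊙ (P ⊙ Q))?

1.000

P ∨ P = max(0.413, 0.413) = 0.413
¬(P ∨ P) = 1 − 0.413 = 0.587
¬(P ∨ P) ⊙ Q = max(0, 0.587 + 0.012 − 1) = max(0, -0.401) = 0.000
So the left factor is ¬(P ∨ P) ⊙ Q = 0.000.
¬Q = 1 − 0.012 = 0.988
P ⊙ Q = max(0, 0.413 + 0.012 − 1) = max(0, -0.575) = 0.000
¬Q ⊙ (P ⊙ Q) = max(0, 0.988 + 0.000 − 1) = max(0, -0.012) = 0.000
So the right-hand bound is ¬Q ⊙ (P ⊙ Q) = 0.000.
The residuum of the Łukasiewicz t-norm gives the supremum: min(1, 1 − 0.000 + 0.000).
1 − 0.000 + 0.000 = 1.000, so t = min(1, 1.000) = 1.000.
Check: 0.000 ⊙ 1.000 = max(0, 0.000) = 0.000 ≤ 0.000.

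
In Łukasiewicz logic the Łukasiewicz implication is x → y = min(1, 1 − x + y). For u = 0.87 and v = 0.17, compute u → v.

u → v = min(1, 1 − 0.87 + 0.17) = min(1, 0.30) = 0.30
For comparison, the Gödel implication (1 if x ≤ y else y) would give 0.17.

0.30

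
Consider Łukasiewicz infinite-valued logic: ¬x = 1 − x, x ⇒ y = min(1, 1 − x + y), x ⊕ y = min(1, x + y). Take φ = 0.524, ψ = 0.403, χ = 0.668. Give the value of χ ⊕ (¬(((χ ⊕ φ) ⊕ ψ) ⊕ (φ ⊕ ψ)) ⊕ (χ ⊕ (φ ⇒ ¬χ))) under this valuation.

χ ⊕ φ = min(1, 0.668 + 0.524) = min(1, 1.192) = 1.000
(χ ⊕ φ) ⊕ ψ = min(1, 1.000 + 0.403) = min(1, 1.403) = 1.000
φ ⊕ ψ = min(1, 0.524 + 0.403) = min(1, 0.927) = 0.927
((χ ⊕ φ) ⊕ ψ) ⊕ (φ ⊕ ψ) = min(1, 1.000 + 0.927) = min(1, 1.927) = 1.000
¬(((χ ⊕ φ) ⊕ ψ) ⊕ (φ ⊕ ψ)) = 1 − 1.000 = 0.000
¬χ = 1 − 0.668 = 0.332
φ ⇒ ¬χ = min(1, 1 − 0.524 + 0.332) = min(1, 0.808) = 0.808
χ ⊕ (φ ⇒ ¬χ) = min(1, 0.668 + 0.808) = min(1, 1.476) = 1.000
¬(((χ ⊕ φ) ⊕ ψ) ⊕ (φ ⊕ ψ)) ⊕ (χ ⊕ (φ ⇒ ¬χ)) = min(1, 0.000 + 1.000) = min(1, 1.000) = 1.000
χ ⊕ (¬(((χ ⊕ φ) ⊕ ψ) ⊕ (φ ⊕ ψ)) ⊕ (χ ⊕ (φ ⇒ ¬χ))) = min(1, 0.668 + 1.000) = min(1, 1.668) = 1.000

1.000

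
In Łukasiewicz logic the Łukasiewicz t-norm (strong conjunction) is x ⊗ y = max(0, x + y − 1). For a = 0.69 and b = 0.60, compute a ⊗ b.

0.29

a ⊗ b = max(0, 0.69 + 0.60 − 1) = max(0, 0.29) = 0.29
For comparison, the Gödel (minimum) t-norm min(x, y) would give 0.60.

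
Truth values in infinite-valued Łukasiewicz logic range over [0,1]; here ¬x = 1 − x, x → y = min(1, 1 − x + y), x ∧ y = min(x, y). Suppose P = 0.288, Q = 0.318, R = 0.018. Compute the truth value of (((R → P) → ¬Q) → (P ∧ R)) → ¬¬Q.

0.982

R → P = min(1, 1 − 0.018 + 0.288) = min(1, 1.270) = 1.000
¬Q = 1 − 0.318 = 0.682
(R → P) → ¬Q = min(1, 1 − 1.000 + 0.682) = min(1, 0.682) = 0.682
P ∧ R = min(0.288, 0.018) = 0.018
((R → P) → ¬Q) → (P ∧ R) = min(1, 1 − 0.682 + 0.018) = min(1, 0.336) = 0.336
¬¬Q = 1 − 0.682 = 0.318
(((R → P) → ¬Q) → (P ∧ R)) → ¬¬Q = min(1, 1 − 0.336 + 0.318) = min(1, 0.982) = 0.982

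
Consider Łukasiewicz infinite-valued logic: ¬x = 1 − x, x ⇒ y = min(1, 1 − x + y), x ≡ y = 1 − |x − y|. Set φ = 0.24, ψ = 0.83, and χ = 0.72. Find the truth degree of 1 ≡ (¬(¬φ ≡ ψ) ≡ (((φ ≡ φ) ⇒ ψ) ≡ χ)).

¬φ = 1 − 0.24 = 0.76
¬φ ≡ ψ = 1 − |0.76 − 0.83| = 1 − 0.07 = 0.93
¬(¬φ ≡ ψ) = 1 − 0.93 = 0.07
φ ≡ φ = 1 − |0.24 − 0.24| = 1 − 0.00 = 1.00
(φ ≡ φ) ⇒ ψ = min(1, 1 − 1.00 + 0.83) = min(1, 0.83) = 0.83
((φ ≡ φ) ⇒ ψ) ≡ χ = 1 − |0.83 − 0.72| = 1 − 0.11 = 0.89
¬(¬φ ≡ ψ) ≡ (((φ ≡ φ) ⇒ ψ) ≡ χ) = 1 − |0.07 − 0.89| = 1 − 0.82 = 0.18
1 ≡ (¬(¬φ ≡ ψ) ≡ (((φ ≡ φ) ⇒ ψ) ≡ χ)) = 1 − |1.00 − 0.18| = 1 − 0.82 = 0.18

0.18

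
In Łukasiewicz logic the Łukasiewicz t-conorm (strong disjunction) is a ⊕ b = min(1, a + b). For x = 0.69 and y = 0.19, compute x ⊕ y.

x ⊕ y = min(1, 0.69 + 0.19) = min(1, 0.88) = 0.88
For comparison, the Gödel t-conorm max(a, b) would give 0.69.

0.88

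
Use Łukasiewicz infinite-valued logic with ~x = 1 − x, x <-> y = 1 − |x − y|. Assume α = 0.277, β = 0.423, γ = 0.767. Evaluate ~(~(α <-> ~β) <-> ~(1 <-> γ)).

0.067

~β = 1 − 0.423 = 0.577
α <-> ~β = 1 − |0.277 − 0.577| = 1 − 0.300 = 0.700
~(α <-> ~β) = 1 − 0.700 = 0.300
1 <-> γ = 1 − |1.000 − 0.767| = 1 − 0.233 = 0.767
~(1 <-> γ) = 1 − 0.767 = 0.233
~(α <-> ~β) <-> ~(1 <-> γ) = 1 − |0.300 − 0.233| = 1 − 0.067 = 0.933
~(~(α <-> ~β) <-> ~(1 <-> γ)) = 1 − 0.933 = 0.067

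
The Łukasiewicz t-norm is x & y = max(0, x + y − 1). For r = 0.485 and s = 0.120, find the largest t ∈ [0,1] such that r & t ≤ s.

0.635

The residuum of the Łukasiewicz t-norm gives the supremum: min(1, 1 − 0.485 + 0.120).
1 − 0.485 + 0.120 = 0.635, so t = min(1, 0.635) = 0.635.
Check: 0.485 & 0.635 = max(0, 0.120) = 0.120 ≤ 0.120.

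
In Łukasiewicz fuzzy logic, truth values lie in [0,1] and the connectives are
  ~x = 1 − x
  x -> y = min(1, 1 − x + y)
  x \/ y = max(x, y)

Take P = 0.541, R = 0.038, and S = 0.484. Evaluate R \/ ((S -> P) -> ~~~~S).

0.484

S -> P = min(1, 1 − 0.484 + 0.541) = min(1, 1.057) = 1.000
~S = 1 − 0.484 = 0.516
~~S = 1 − 0.516 = 0.484
~~~S = 1 − 0.484 = 0.516
~~~~S = 1 − 0.516 = 0.484
(S -> P) -> ~~~~S = min(1, 1 − 1.000 + 0.484) = min(1, 0.484) = 0.484
R \/ ((S -> P) -> ~~~~S) = max(0.038, 0.484) = 0.484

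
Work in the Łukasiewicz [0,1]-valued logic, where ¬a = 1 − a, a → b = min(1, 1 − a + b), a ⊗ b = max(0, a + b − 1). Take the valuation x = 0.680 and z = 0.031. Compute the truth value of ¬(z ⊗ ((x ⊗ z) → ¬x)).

0.969

x ⊗ z = max(0, 0.680 + 0.031 − 1) = max(0, -0.289) = 0.000
¬x = 1 − 0.680 = 0.320
(x ⊗ z) → ¬x = min(1, 1 − 0.000 + 0.320) = min(1, 1.320) = 1.000
z ⊗ ((x ⊗ z) → ¬x) = max(0, 0.031 + 1.000 − 1) = max(0, 0.031) = 0.031
¬(z ⊗ ((x ⊗ z) → ¬x)) = 1 − 0.031 = 0.969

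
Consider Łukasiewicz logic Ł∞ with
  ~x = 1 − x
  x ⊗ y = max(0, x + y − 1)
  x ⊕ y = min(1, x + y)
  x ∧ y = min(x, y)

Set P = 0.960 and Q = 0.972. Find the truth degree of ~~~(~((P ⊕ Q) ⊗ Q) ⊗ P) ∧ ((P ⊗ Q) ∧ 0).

0.000

P ⊕ Q = min(1, 0.960 + 0.972) = min(1, 1.932) = 1.000
(P ⊕ Q) ⊗ Q = max(0, 1.000 + 0.972 − 1) = max(0, 0.972) = 0.972
~((P ⊕ Q) ⊗ Q) = 1 − 0.972 = 0.028
~((P ⊕ Q) ⊗ Q) ⊗ P = max(0, 0.028 + 0.960 − 1) = max(0, -0.012) = 0.000
~(~((P ⊕ Q) ⊗ Q) ⊗ P) = 1 − 0.000 = 1.000
~~(~((P ⊕ Q) ⊗ Q) ⊗ P) = 1 − 1.000 = 0.000
~~~(~((P ⊕ Q) ⊗ Q) ⊗ P) = 1 − 0.000 = 1.000
P ⊗ Q = max(0, 0.960 + 0.972 − 1) = max(0, 0.932) = 0.932
(P ⊗ Q) ∧ 0 = min(0.932, 0.000) = 0.000
~~~(~((P ⊕ Q) ⊗ Q) ⊗ P) ∧ ((P ⊗ Q) ∧ 0) = min(1.000, 0.000) = 0.000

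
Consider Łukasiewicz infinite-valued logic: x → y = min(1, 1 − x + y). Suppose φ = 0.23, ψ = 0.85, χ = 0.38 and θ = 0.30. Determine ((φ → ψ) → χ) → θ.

0.92

φ → ψ = min(1, 1 − 0.23 + 0.85) = min(1, 1.62) = 1.00
(φ → ψ) → χ = min(1, 1 − 1.00 + 0.38) = min(1, 0.38) = 0.38
((φ → ψ) → χ) → θ = min(1, 1 − 0.38 + 0.30) = min(1, 0.92) = 0.92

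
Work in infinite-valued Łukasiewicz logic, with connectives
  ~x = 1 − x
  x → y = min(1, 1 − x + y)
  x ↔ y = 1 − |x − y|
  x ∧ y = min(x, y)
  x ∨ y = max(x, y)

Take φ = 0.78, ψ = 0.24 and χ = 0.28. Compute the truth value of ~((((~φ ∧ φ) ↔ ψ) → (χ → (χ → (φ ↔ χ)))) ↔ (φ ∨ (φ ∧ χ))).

0.22

~φ = 1 − 0.78 = 0.22
~φ ∧ φ = min(0.22, 0.78) = 0.22
(~φ ∧ φ) ↔ ψ = 1 − |0.22 − 0.24| = 1 − 0.02 = 0.98
φ ↔ χ = 1 − |0.78 − 0.28| = 1 − 0.50 = 0.50
χ → (φ ↔ χ) = min(1, 1 − 0.28 + 0.50) = min(1, 1.22) = 1.00
χ → (χ → (φ ↔ χ)) = min(1, 1 − 0.28 + 1.00) = min(1, 1.72) = 1.00
((~φ ∧ φ) ↔ ψ) → (χ → (χ → (φ ↔ χ))) = min(1, 1 − 0.98 + 1.00) = min(1, 1.02) = 1.00
φ ∧ χ = min(0.78, 0.28) = 0.28
φ ∨ (φ ∧ χ) = max(0.78, 0.28) = 0.78
(((~φ ∧ φ) ↔ ψ) → (χ → (χ → (φ ↔ χ)))) ↔ (φ ∨ (φ ∧ χ)) = 1 − |1.00 − 0.78| = 1 − 0.22 = 0.78
~((((~φ ∧ φ) ↔ ψ) → (χ → (χ → (φ ↔ χ)))) ↔ (φ ∨ (φ ∧ χ))) = 1 − 0.78 = 0.22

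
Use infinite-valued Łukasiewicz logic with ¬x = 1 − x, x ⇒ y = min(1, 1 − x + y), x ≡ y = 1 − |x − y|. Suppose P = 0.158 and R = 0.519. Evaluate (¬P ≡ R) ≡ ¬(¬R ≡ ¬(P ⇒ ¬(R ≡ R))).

0.646

¬P = 1 − 0.158 = 0.842
¬P ≡ R = 1 − |0.842 − 0.519| = 1 − 0.323 = 0.677
¬R = 1 − 0.519 = 0.481
R ≡ R = 1 − |0.519 − 0.519| = 1 − 0.000 = 1.000
¬(R ≡ R) = 1 − 1.000 = 0.000
P ⇒ ¬(R ≡ R) = min(1, 1 − 0.158 + 0.000) = min(1, 0.842) = 0.842
¬(P ⇒ ¬(R ≡ R)) = 1 − 0.842 = 0.158
¬R ≡ ¬(P ⇒ ¬(R ≡ R)) = 1 − |0.481 − 0.158| = 1 − 0.323 = 0.677
¬(¬R ≡ ¬(P ⇒ ¬(R ≡ R))) = 1 − 0.677 = 0.323
(¬P ≡ R) ≡ ¬(¬R ≡ ¬(P ⇒ ¬(R ≡ R))) = 1 − |0.677 − 0.323| = 1 − 0.354 = 0.646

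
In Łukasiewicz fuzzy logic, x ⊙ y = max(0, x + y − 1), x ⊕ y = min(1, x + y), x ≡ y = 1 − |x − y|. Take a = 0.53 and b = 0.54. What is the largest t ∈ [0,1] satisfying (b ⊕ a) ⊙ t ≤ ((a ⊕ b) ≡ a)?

0.53

b ⊕ a = min(1, 0.54 + 0.53) = min(1, 1.07) = 1.00
So the left factor is b ⊕ a = 1.00.
a ⊕ b = min(1, 0.53 + 0.54) = min(1, 1.07) = 1.00
(a ⊕ b) ≡ a = 1 − |1.00 − 0.53| = 1 − 0.47 = 0.53
So the right-hand bound is (a ⊕ b) ≡ a = 0.53.
The residuum of the Łukasiewicz t-norm gives the supremum: min(1, 1 − 1.00 + 0.53).
1 − 1.00 + 0.53 = 0.53, so t = min(1, 0.53) = 0.53.
Check: 1.00 ⊙ 0.53 = max(0, 0.53) = 0.53 ≤ 0.53.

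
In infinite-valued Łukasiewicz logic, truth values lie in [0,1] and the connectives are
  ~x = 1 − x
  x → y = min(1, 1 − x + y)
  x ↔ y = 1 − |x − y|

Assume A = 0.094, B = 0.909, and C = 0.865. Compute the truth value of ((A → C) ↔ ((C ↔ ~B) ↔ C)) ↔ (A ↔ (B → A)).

0.452

A → C = min(1, 1 − 0.094 + 0.865) = min(1, 1.771) = 1.000
~B = 1 − 0.909 = 0.091
C ↔ ~B = 1 − |0.865 − 0.091| = 1 − 0.774 = 0.226
(C ↔ ~B) ↔ C = 1 − |0.226 − 0.865| = 1 − 0.639 = 0.361
(A → C) ↔ ((C ↔ ~B) ↔ C) = 1 − |1.000 − 0.361| = 1 − 0.639 = 0.361
B → A = min(1, 1 − 0.909 + 0.094) = min(1, 0.185) = 0.185
A ↔ (B → A) = 1 − |0.094 − 0.185| = 1 − 0.091 = 0.909
((A → C) ↔ ((C ↔ ~B) ↔ C)) ↔ (A ↔ (B → A)) = 1 − |0.361 − 0.909| = 1 − 0.548 = 0.452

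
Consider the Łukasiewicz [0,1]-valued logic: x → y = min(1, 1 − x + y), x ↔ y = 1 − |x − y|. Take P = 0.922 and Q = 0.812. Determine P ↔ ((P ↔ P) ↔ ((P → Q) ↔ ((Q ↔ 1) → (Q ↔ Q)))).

0.968

P ↔ P = 1 − |0.922 − 0.922| = 1 − 0.000 = 1.000
P → Q = min(1, 1 − 0.922 + 0.812) = min(1, 0.890) = 0.890
Q ↔ 1 = 1 − |0.812 − 1.000| = 1 − 0.188 = 0.812
Q ↔ Q = 1 − |0.812 − 0.812| = 1 − 0.000 = 1.000
(Q ↔ 1) → (Q ↔ Q) = min(1, 1 − 0.812 + 1.000) = min(1, 1.188) = 1.000
(P → Q) ↔ ((Q ↔ 1) → (Q ↔ Q)) = 1 − |0.890 − 1.000| = 1 − 0.110 = 0.890
(P ↔ P) ↔ ((P → Q) ↔ ((Q ↔ 1) → (Q ↔ Q))) = 1 − |1.000 − 0.890| = 1 − 0.110 = 0.890
P ↔ ((P ↔ P) ↔ ((P → Q) ↔ ((Q ↔ 1) → (Q ↔ Q)))) = 1 − |0.922 − 0.890| = 1 − 0.032 = 0.968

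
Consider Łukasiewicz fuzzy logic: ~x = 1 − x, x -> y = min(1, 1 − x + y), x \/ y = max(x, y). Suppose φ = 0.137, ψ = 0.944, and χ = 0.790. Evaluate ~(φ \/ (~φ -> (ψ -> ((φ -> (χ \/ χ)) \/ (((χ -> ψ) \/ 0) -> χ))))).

~φ = 1 − 0.137 = 0.863
χ \/ χ = max(0.790, 0.790) = 0.790
φ -> (χ \/ χ) = min(1, 1 − 0.137 + 0.790) = min(1, 1.653) = 1.000
χ -> ψ = min(1, 1 − 0.790 + 0.944) = min(1, 1.154) = 1.000
(χ -> ψ) \/ 0 = max(1.000, 0.000) = 1.000
((χ -> ψ) \/ 0) -> χ = min(1, 1 − 1.000 + 0.790) = min(1, 0.790) = 0.790
(φ -> (χ \/ χ)) \/ (((χ -> ψ) \/ 0) -> χ) = max(1.000, 0.790) = 1.000
ψ -> ((φ -> (χ \/ χ)) \/ (((χ -> ψ) \/ 0) -> χ)) = min(1, 1 − 0.944 + 1.000) = min(1, 1.056) = 1.000
~φ -> (ψ -> ((φ -> (χ \/ χ)) \/ (((χ -> ψ) \/ 0) -> χ))) = min(1, 1 − 0.863 + 1.000) = min(1, 1.137) = 1.000
φ \/ (~φ -> (ψ -> ((φ -> (χ \/ χ)) \/ (((χ -> ψ) \/ 0) -> χ)))) = max(0.137, 1.000) = 1.000
~(φ \/ (~φ -> (ψ -> ((φ -> (χ \/ χ)) \/ (((χ -> ψ) \/ 0) -> χ))))) = 1 − 1.000 = 0.000

0.000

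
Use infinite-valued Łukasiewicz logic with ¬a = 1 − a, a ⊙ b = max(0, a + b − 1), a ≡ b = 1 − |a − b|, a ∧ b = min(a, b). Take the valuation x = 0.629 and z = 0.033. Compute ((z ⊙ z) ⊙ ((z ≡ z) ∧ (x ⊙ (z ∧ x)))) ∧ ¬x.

z ⊙ z = max(0, 0.033 + 0.033 − 1) = max(0, -0.934) = 0.000
z ≡ z = 1 − |0.033 − 0.033| = 1 − 0.000 = 1.000
z ∧ x = min(0.033, 0.629) = 0.033
x ⊙ (z ∧ x) = max(0, 0.629 + 0.033 − 1) = max(0, -0.338) = 0.000
(z ≡ z) ∧ (x ⊙ (z ∧ x)) = min(1.000, 0.000) = 0.000
(z ⊙ z) ⊙ ((z ≡ z) ∧ (x ⊙ (z ∧ x))) = max(0, 0.000 + 0.000 − 1) = max(0, -1.000) = 0.000
¬x = 1 − 0.629 = 0.371
((z ⊙ z) ⊙ ((z ≡ z) ∧ (x ⊙ (z ∧ x)))) ∧ ¬x = min(0.000, 0.371) = 0.000

0.000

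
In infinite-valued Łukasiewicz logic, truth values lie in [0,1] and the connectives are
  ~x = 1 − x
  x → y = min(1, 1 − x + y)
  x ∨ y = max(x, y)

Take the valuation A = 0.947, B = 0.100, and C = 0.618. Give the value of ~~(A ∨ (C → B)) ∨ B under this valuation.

0.947

C → B = min(1, 1 − 0.618 + 0.100) = min(1, 0.482) = 0.482
A ∨ (C → B) = max(0.947, 0.482) = 0.947
~(A ∨ (C → B)) = 1 − 0.947 = 0.053
~~(A ∨ (C → B)) = 1 − 0.053 = 0.947
~~(A ∨ (C → B)) ∨ B = max(0.947, 0.100) = 0.947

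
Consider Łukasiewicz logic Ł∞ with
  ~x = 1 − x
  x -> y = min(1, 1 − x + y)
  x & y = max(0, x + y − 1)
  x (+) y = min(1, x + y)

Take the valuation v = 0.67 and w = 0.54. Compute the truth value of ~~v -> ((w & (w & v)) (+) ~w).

0.79

~v = 1 − 0.67 = 0.33
~~v = 1 − 0.33 = 0.67
w & v = max(0, 0.54 + 0.67 − 1) = max(0, 0.21) = 0.21
w & (w & v) = max(0, 0.54 + 0.21 − 1) = max(0, -0.25) = 0.00
~w = 1 − 0.54 = 0.46
(w & (w & v)) (+) ~w = min(1, 0.00 + 0.46) = min(1, 0.46) = 0.46
~~v -> ((w & (w & v)) (+) ~w) = min(1, 1 − 0.67 + 0.46) = min(1, 0.79) = 0.79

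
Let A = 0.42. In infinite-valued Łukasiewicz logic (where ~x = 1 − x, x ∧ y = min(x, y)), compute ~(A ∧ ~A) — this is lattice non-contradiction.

~A = 1 − 0.42 = 0.58
A ∧ ~A = min(0.42, 0.58) = 0.42
~(A ∧ ~A) = 1 − 0.42 = 0.58
(The value 0.58 < 1 shows this instance is not satisfied; not a Ł∞-tautology — its value is 1 − min(a, 1−a).)

0.58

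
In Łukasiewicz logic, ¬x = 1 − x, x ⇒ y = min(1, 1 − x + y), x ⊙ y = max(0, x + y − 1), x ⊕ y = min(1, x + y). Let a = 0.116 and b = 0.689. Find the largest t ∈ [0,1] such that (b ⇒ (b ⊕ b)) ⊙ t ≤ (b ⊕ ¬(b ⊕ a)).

0.884

b ⊕ b = min(1, 0.689 + 0.689) = min(1, 1.378) = 1.000
b ⇒ (b ⊕ b) = min(1, 1 − 0.689 + 1.000) = min(1, 1.311) = 1.000
So the left factor is b ⇒ (b ⊕ b) = 1.000.
b ⊕ a = min(1, 0.689 + 0.116) = min(1, 0.805) = 0.805
¬(b ⊕ a) = 1 − 0.805 = 0.195
b ⊕ ¬(b ⊕ a) = min(1, 0.689 + 0.195) = min(1, 0.884) = 0.884
So the right-hand bound is b ⊕ ¬(b ⊕ a) = 0.884.
The residuum of the Łukasiewicz t-norm gives the supremum: min(1, 1 − 1.000 + 0.884).
1 − 1.000 + 0.884 = 0.884, so t = min(1, 0.884) = 0.884.
Check: 1.000 ⊙ 0.884 = max(0, 0.884) = 0.884 ≤ 0.884.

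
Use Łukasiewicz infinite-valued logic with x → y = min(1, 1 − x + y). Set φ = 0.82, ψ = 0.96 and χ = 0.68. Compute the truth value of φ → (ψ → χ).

ψ → χ = min(1, 1 − 0.96 + 0.68) = min(1, 0.72) = 0.72
φ → (ψ → χ) = min(1, 1 − 0.82 + 0.72) = min(1, 0.90) = 0.90

0.90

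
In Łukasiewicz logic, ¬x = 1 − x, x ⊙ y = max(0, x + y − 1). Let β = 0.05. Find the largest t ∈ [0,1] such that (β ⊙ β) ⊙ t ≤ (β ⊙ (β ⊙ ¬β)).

1.00

β ⊙ β = max(0, 0.05 + 0.05 − 1) = max(0, -0.90) = 0.00
So the left factor is β ⊙ β = 0.00.
¬β = 1 − 0.05 = 0.95
β ⊙ ¬β = max(0, 0.05 + 0.95 − 1) = max(0, 0.00) = 0.00
β ⊙ (β ⊙ ¬β) = max(0, 0.05 + 0.00 − 1) = max(0, -0.95) = 0.00
So the right-hand bound is β ⊙ (β ⊙ ¬β) = 0.00.
The residuum of the Łukasiewicz t-norm gives the supremum: min(1, 1 − 0.00 + 0.00).
1 − 0.00 + 0.00 = 1.00, so t = min(1, 1.00) = 1.00.
Check: 0.00 ⊙ 1.00 = max(0, 0.00) = 0.00 ≤ 0.00.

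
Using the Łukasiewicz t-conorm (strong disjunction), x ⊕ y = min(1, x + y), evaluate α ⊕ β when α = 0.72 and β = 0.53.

α ⊕ β = min(1, 0.72 + 0.53) = min(1, 1.25) = 1.00
For comparison, the Gödel t-conorm max(x, y) would give 0.72.

1.00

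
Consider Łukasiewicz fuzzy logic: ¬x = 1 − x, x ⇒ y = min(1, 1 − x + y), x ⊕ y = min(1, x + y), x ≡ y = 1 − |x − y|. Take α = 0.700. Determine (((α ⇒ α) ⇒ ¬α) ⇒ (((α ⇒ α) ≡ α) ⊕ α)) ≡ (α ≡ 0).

0.300

α ⇒ α = min(1, 1 − 0.700 + 0.700) = min(1, 1.000) = 1.000
¬α = 1 − 0.700 = 0.300
(α ⇒ α) ⇒ ¬α = min(1, 1 − 1.000 + 0.300) = min(1, 0.300) = 0.300
(α ⇒ α) ≡ α = 1 − |1.000 − 0.700| = 1 − 0.300 = 0.700
((α ⇒ α) ≡ α) ⊕ α = min(1, 0.700 + 0.700) = min(1, 1.400) = 1.000
((α ⇒ α) ⇒ ¬α) ⇒ (((α ⇒ α) ≡ α) ⊕ α) = min(1, 1 − 0.300 + 1.000) = min(1, 1.700) = 1.000
α ≡ 0 = 1 − |0.700 − 0.000| = 1 − 0.700 = 0.300
(((α ⇒ α) ⇒ ¬α) ⇒ (((α ⇒ α) ≡ α) ⊕ α)) ≡ (α ≡ 0) = 1 − |1.000 − 0.300| = 1 − 0.700 = 0.300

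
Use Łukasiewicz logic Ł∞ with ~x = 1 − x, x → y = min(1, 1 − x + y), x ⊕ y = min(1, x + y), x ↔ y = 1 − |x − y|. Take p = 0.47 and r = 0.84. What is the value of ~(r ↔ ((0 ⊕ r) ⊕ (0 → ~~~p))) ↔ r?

0.32

0 ⊕ r = min(1, 0.00 + 0.84) = min(1, 0.84) = 0.84
~p = 1 − 0.47 = 0.53
~~p = 1 − 0.53 = 0.47
~~~p = 1 − 0.47 = 0.53
0 → ~~~p = min(1, 1 − 0.00 + 0.53) = min(1, 1.53) = 1.00
(0 ⊕ r) ⊕ (0 → ~~~p) = min(1, 0.84 + 1.00) = min(1, 1.84) = 1.00
r ↔ ((0 ⊕ r) ⊕ (0 → ~~~p)) = 1 − |0.84 − 1.00| = 1 − 0.16 = 0.84
~(r ↔ ((0 ⊕ r) ⊕ (0 → ~~~p))) = 1 − 0.84 = 0.16
~(r ↔ ((0 ⊕ r) ⊕ (0 → ~~~p))) ↔ r = 1 − |0.16 − 0.84| = 1 − 0.68 = 0.32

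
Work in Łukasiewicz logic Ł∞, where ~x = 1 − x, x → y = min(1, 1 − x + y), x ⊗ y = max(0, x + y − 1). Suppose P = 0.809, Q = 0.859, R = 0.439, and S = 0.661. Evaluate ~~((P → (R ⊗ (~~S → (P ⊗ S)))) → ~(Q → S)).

~S = 1 − 0.661 = 0.339
~~S = 1 − 0.339 = 0.661
P ⊗ S = max(0, 0.809 + 0.661 − 1) = max(0, 0.470) = 0.470
~~S → (P ⊗ S) = min(1, 1 − 0.661 + 0.470) = min(1, 0.809) = 0.809
R ⊗ (~~S → (P ⊗ S)) = max(0, 0.439 + 0.809 − 1) = max(0, 0.248) = 0.248
P → (R ⊗ (~~S → (P ⊗ S))) = min(1, 1 − 0.809 + 0.248) = min(1, 0.439) = 0.439
Q → S = min(1, 1 − 0.859 + 0.661) = min(1, 0.802) = 0.802
~(Q → S) = 1 − 0.802 = 0.198
(P → (R ⊗ (~~S → (P ⊗ S)))) → ~(Q → S) = min(1, 1 − 0.439 + 0.198) = min(1, 0.759) = 0.759
~((P → (R ⊗ (~~S → (P ⊗ S)))) → ~(Q → S)) = 1 − 0.759 = 0.241
~~((P → (R ⊗ (~~S → (P ⊗ S)))) → ~(Q → S)) = 1 − 0.241 = 0.759

0.759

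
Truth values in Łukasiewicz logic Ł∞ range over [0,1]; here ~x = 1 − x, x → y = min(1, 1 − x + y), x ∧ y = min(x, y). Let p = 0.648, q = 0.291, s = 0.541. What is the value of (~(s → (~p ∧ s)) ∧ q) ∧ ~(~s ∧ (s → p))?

0.189

~p = 1 − 0.648 = 0.352
~p ∧ s = min(0.352, 0.541) = 0.352
s → (~p ∧ s) = min(1, 1 − 0.541 + 0.352) = min(1, 0.811) = 0.811
~(s → (~p ∧ s)) = 1 − 0.811 = 0.189
~(s → (~p ∧ s)) ∧ q = min(0.189, 0.291) = 0.189
~s = 1 − 0.541 = 0.459
s → p = min(1, 1 − 0.541 + 0.648) = min(1, 1.107) = 1.000
~s ∧ (s → p) = min(0.459, 1.000) = 0.459
~(~s ∧ (s → p)) = 1 − 0.459 = 0.541
(~(s → (~p ∧ s)) ∧ q) ∧ ~(~s ∧ (s → p)) = min(0.189, 0.541) = 0.189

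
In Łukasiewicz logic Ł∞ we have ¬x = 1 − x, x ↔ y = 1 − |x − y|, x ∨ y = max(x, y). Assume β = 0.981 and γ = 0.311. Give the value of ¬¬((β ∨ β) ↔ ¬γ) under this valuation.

β ∨ β = max(0.981, 0.981) = 0.981
¬γ = 1 − 0.311 = 0.689
(β ∨ β) ↔ ¬γ = 1 − |0.981 − 0.689| = 1 − 0.292 = 0.708
¬((β ∨ β) ↔ ¬γ) = 1 − 0.708 = 0.292
¬¬((β ∨ β) ↔ ¬γ) = 1 − 0.292 = 0.708

0.708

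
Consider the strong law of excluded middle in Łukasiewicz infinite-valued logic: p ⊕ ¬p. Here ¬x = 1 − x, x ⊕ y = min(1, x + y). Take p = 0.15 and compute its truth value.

1.00

¬p = 1 − 0.15 = 0.85
p ⊕ ¬p = min(1, 0.15 + 0.85) = min(1, 1.00) = 1.00
(As expected: always 1 in Ł∞ since a ⊕ (1−a) = 1.)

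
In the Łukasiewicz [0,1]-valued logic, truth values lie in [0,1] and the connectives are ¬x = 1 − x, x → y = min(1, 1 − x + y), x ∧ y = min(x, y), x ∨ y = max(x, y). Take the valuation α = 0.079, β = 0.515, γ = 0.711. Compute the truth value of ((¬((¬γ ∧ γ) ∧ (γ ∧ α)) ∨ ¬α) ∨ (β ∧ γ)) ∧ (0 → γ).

¬γ = 1 − 0.711 = 0.289
¬γ ∧ γ = min(0.289, 0.711) = 0.289
γ ∧ α = min(0.711, 0.079) = 0.079
(¬γ ∧ γ) ∧ (γ ∧ α) = min(0.289, 0.079) = 0.079
¬((¬γ ∧ γ) ∧ (γ ∧ α)) = 1 − 0.079 = 0.921
¬α = 1 − 0.079 = 0.921
¬((¬γ ∧ γ) ∧ (γ ∧ α)) ∨ ¬α = max(0.921, 0.921) = 0.921
β ∧ γ = min(0.515, 0.711) = 0.515
(¬((¬γ ∧ γ) ∧ (γ ∧ α)) ∨ ¬α) ∨ (β ∧ γ) = max(0.921, 0.515) = 0.921
0 → γ = min(1, 1 − 0.000 + 0.711) = min(1, 1.711) = 1.000
((¬((¬γ ∧ γ) ∧ (γ ∧ α)) ∨ ¬α) ∨ (β ∧ γ)) ∧ (0 → γ) = min(0.921, 1.000) = 0.921

0.921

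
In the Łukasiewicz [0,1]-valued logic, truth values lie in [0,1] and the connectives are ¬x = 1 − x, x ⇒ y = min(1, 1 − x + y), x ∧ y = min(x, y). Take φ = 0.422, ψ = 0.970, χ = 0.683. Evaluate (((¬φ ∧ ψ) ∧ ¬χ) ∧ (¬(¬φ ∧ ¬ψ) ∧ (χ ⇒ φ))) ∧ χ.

0.317

¬φ = 1 − 0.422 = 0.578
¬φ ∧ ψ = min(0.578, 0.970) = 0.578
¬χ = 1 − 0.683 = 0.317
(¬φ ∧ ψ) ∧ ¬χ = min(0.578, 0.317) = 0.317
¬ψ = 1 − 0.970 = 0.030
¬φ ∧ ¬ψ = min(0.578, 0.030) = 0.030
¬(¬φ ∧ ¬ψ) = 1 − 0.030 = 0.970
χ ⇒ φ = min(1, 1 − 0.683 + 0.422) = min(1, 0.739) = 0.739
¬(¬φ ∧ ¬ψ) ∧ (χ ⇒ φ) = min(0.970, 0.739) = 0.739
((¬φ ∧ ψ) ∧ ¬χ) ∧ (¬(¬φ ∧ ¬ψ) ∧ (χ ⇒ φ)) = min(0.317, 0.739) = 0.317
(((¬φ ∧ ψ) ∧ ¬χ) ∧ (¬(¬φ ∧ ¬ψ) ∧ (χ ⇒ φ))) ∧ χ = min(0.317, 0.683) = 0.317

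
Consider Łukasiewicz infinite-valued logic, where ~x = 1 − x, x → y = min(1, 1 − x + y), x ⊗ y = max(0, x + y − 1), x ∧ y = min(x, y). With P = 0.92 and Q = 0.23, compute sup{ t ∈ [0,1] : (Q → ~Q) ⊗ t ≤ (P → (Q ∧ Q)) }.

0.31

~Q = 1 − 0.23 = 0.77
Q → ~Q = min(1, 1 − 0.23 + 0.77) = min(1, 1.54) = 1.00
So the left factor is Q → ~Q = 1.00.
Q ∧ Q = min(0.23, 0.23) = 0.23
P → (Q ∧ Q) = min(1, 1 − 0.92 + 0.23) = min(1, 0.31) = 0.31
So the right-hand bound is P → (Q ∧ Q) = 0.31.
The residuum of the Łukasiewicz t-norm gives the supremum: min(1, 1 − 1.00 + 0.31).
1 − 1.00 + 0.31 = 0.31, so t = min(1, 0.31) = 0.31.
Check: 1.00 ⊗ 0.31 = max(0, 0.31) = 0.31 ≤ 0.31.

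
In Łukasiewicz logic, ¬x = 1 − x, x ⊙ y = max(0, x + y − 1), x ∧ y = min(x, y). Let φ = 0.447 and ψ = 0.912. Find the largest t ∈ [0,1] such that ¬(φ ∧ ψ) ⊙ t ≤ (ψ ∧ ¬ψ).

φ ∧ ψ = min(0.447, 0.912) = 0.447
¬(φ ∧ ψ) = 1 − 0.447 = 0.553
So the left factor is ¬(φ ∧ ψ) = 0.553.
¬ψ = 1 − 0.912 = 0.088
ψ ∧ ¬ψ = min(0.912, 0.088) = 0.088
So the right-hand bound is ψ ∧ ¬ψ = 0.088.
The residuum of the Łukasiewicz t-norm gives the supremum: min(1, 1 − 0.553 + 0.088).
1 − 0.553 + 0.088 = 0.535, so t = min(1, 0.535) = 0.535.
Check: 0.553 ⊙ 0.535 = max(0, 0.088) = 0.088 ≤ 0.088.

0.535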